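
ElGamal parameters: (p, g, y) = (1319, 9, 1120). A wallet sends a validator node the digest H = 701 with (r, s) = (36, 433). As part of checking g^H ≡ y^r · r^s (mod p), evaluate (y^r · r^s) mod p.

1234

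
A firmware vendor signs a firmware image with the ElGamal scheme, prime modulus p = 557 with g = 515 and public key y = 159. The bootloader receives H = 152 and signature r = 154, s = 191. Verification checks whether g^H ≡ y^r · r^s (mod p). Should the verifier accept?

reject

Left side g^H mod p:
515^2 = 265225 ≡ 93
515^4 ≡ 93^2 = 8649 ≡ 294
515^8 ≡ 294^2 = 86436 ≡ 101
515^16 ≡ 101^2 = 10201 ≡ 175
515^32 ≡ 175^2 = 30625 ≡ 547
515^64 ≡ 547^2 = 299209 ≡ 100
515^128 ≡ 100^2 = 10000 ≡ 531
152 = 128 + 16 + 8, so 515^152 ≡ 531·175·101 ≡ 532 (mod 557)
Right side y^r · r^s mod p:
159^2 = 25281 ≡ 216
159^4 ≡ 216^2 = 46656 ≡ 425
159^8 ≡ 425^2 = 180625 ≡ 157
159^16 ≡ 157^2 = 24649 ≡ 141
159^32 ≡ 141^2 = 19881 ≡ 386
159^64 ≡ 386^2 = 148996 ≡ 277
159^128 ≡ 277^2 = 76729 ≡ 420
154 = 128 + 16 + 8 + 2, so 159^154 ≡ 420·141·157·216 ≡ 127 (mod 557)
154^2 = 23716 ≡ 322
154^4 ≡ 322^2 = 103684 ≡ 82
154^8 ≡ 82^2 = 6724 ≡ 40
154^16 ≡ 40^2 = 1600 ≡ 486
154^32 ≡ 486^2 = 236196 ≡ 28
154^64 ≡ 28^2 = 784 ≡ 227
154^128 ≡ 227^2 = 51529 ≡ 285
191 = 128 + 32 + 16 + 8 + 4 + 2 + 1, so 154^191 ≡ 285·28·486·40·82·322·154 ≡ 185 (mod 557)
127·185 = 23495 ≡ 101 (mod 557)
532 ≠ 101, so verification fails.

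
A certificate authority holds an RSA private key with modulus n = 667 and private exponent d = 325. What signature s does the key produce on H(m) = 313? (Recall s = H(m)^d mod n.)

480

(H(m))^2 ≡ 313^2 = 97969 ≡ 587
(H(m))^4 ≡ 587^2 = 344569 ≡ 397
(H(m))^8 ≡ 397^2 = 157609 ≡ 197
(H(m))^16 ≡ 197^2 = 38809 ≡ 123
(H(m))^32 ≡ 123^2 = 15129 ≡ 455
(H(m))^64 ≡ 455^2 = 207025 ≡ 255
(H(m))^128 ≡ 255^2 = 65025 ≡ 326
(H(m))^256 ≡ 326^2 = 106276 ≡ 223
325 = 256 + 64 + 4 + 1, so (H(m))^325 ≡ 223·255·397·313 ≡ 480 (mod 667)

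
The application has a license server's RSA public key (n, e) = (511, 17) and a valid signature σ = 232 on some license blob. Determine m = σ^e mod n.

σ^2 ≡ 232^2 = 53824 ≡ 169
σ^4 ≡ 169^2 = 28561 ≡ 456
σ^8 ≡ 456^2 = 207936 ≡ 470
σ^16 ≡ 470^2 = 220900 ≡ 148
17 = 16 + 1, so σ^17 ≡ 148·232 ≡ 99 (mod 511)

99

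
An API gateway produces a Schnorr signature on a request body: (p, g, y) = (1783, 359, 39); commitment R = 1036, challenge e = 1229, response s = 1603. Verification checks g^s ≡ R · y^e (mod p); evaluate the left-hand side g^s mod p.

135

359^1603 mod 1783 = 135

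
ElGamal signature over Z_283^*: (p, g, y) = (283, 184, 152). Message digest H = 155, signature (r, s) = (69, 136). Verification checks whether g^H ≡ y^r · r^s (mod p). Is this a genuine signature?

forged

Left side g^H mod p:
184^2 = 33856 ≡ 179
184^4 ≡ 179^2 = 32041 ≡ 62
184^8 ≡ 62^2 = 3844 ≡ 165
184^16 ≡ 165^2 = 27225 ≡ 57
184^32 ≡ 57^2 = 3249 ≡ 136
184^64 ≡ 136^2 = 18496 ≡ 101
184^128 ≡ 101^2 = 10201 ≡ 13
155 = 128 + 16 + 8 + 2 + 1, so 184^155 ≡ 13·57·165·179·184 ≡ 123 (mod 283)
Right side y^r · r^s mod p:
152^2 = 23104 ≡ 181
152^4 ≡ 181^2 = 32761 ≡ 216
152^8 ≡ 216^2 = 46656 ≡ 244
152^16 ≡ 244^2 = 59536 ≡ 106
152^32 ≡ 106^2 = 11236 ≡ 199
152^64 ≡ 199^2 = 39601 ≡ 264
69 = 64 + 4 + 1, so 152^69 ≡ 264·216·152 ≡ 207 (mod 283)
69^2 = 4761 ≡ 233
69^4 ≡ 233^2 = 54289 ≡ 236
69^8 ≡ 236^2 = 55696 ≡ 228
69^16 ≡ 228^2 = 51984 ≡ 195
69^32 ≡ 195^2 = 38025 ≡ 103
69^64 ≡ 103^2 = 10609 ≡ 138
69^128 ≡ 138^2 = 19044 ≡ 83
136 = 128 + 8, so 69^136 ≡ 83·228 ≡ 246 (mod 283)
207·246 = 50922 ≡ 265 (mod 283)
123 ≠ 265, so verification fails.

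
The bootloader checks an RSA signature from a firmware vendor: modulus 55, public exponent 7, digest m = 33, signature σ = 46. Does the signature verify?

σ^2 ≡ 46^2 = 2116 ≡ 26
σ^4 ≡ 26^2 = 676 ≡ 16
7 = 4 + 2 + 1, so σ^7 ≡ 16·26·46 ≡ 51 (mod 55)
The recovered value 51 does not match the digest 33.

does not verify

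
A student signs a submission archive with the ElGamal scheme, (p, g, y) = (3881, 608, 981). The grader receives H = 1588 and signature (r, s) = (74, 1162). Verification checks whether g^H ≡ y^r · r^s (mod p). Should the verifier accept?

accept

Left side g^H mod p:
608^2 = 369664 ≡ 969
608^4 ≡ 969^2 = 938961 ≡ 3640
608^8 ≡ 3640^2 = 13249600 ≡ 3747
608^16 ≡ 3747^2 = 14040009 ≡ 2432
608^32 ≡ 2432^2 = 5914624 ≡ 3861
608^64 ≡ 3861^2 = 14907321 ≡ 400
608^128 ≡ 400^2 = 160000 ≡ 879
608^256 ≡ 879^2 = 772641 ≡ 322
608^512 ≡ 322^2 = 103684 ≡ 2778
608^1024 ≡ 2778^2 = 7717284 ≡ 1856
1588 = 1024 + 512 + 32 + 16 + 4, so 608^1588 ≡ 1856·2778·3861·2432·3640 ≡ 3246 (mod 3881)
Right side y^r · r^s mod p:
981^2 = 962361 ≡ 3754
981^4 ≡ 3754^2 = 14092516 ≡ 605
981^8 ≡ 605^2 = 366025 ≡ 1211
981^16 ≡ 1211^2 = 1466521 ≡ 3384
981^32 ≡ 3384^2 = 11451456 ≡ 2506
981^64 ≡ 2506^2 = 6280036 ≡ 578
74 = 64 + 8 + 2, so 981^74 ≡ 578·1211·3754 ≡ 3520 (mod 3881)
74^2 = 5476 ≡ 1595
74^4 ≡ 1595^2 = 2544025 ≡ 1970
74^8 ≡ 1970^2 = 3880900 ≡ 3781
74^16 ≡ 3781^2 = 14295961 ≡ 2238
74^32 ≡ 2238^2 = 5008644 ≡ 2154
74^64 ≡ 2154^2 = 4639716 ≡ 1921
74^128 ≡ 1921^2 = 3690241 ≡ 3291
74^256 ≡ 3291^2 = 10830681 ≡ 2691
74^512 ≡ 2691^2 = 7241481 ≡ 3416
74^1024 ≡ 3416^2 = 11669056 ≡ 2770
1162 = 1024 + 128 + 8 + 2, so 74^1162 ≡ 2770·3291·3781·1595 ≡ 3743 (mod 3881)
3520·3743 = 13175360 ≡ 3246 (mod 3881)
3246 ≡ 3246 (mod 3881), so the signature is genuine.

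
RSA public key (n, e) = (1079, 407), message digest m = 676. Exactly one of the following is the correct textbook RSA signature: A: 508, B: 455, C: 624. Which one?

B

Candidate A: Squares mod 1079: 508^1≡508, 508^2≡183, 508^4≡40, 508^8≡521, 508^16≡612, 508^32≡131, 508^64≡976, 508^128≡898, 508^256≡391; 407 = 256 + 128 + 16 + 4 + 2 + 1, so 508^407 ≡ 391·898·612·40·183·508 ≡ 768 (mod 1079)
Candidate B: Squares mod 1079: 455^1≡455, 455^2≡936, 455^4≡1027, 455^8≡546, 455^16≡312, 455^32≡234, 455^64≡806, 455^128≡78, 455^256≡689; 407 = 256 + 128 + 16 + 4 + 2 + 1, so 455^407 ≡ 689·78·312·1027·936·455 ≡ 676 (mod 1079)
  → matches m = 676
Candidate C: Squares mod 1079: 624^1≡624, 624^2≡936, 624^4≡1027, 624^8≡546, 624^16≡312, 624^32≡234, 624^64≡806, 624^128≡78, 624^256≡689; 407 = 256 + 128 + 16 + 4 + 2 + 1, so 624^407 ≡ 689·78·312·1027·936·624 ≡ 403 (mod 1079)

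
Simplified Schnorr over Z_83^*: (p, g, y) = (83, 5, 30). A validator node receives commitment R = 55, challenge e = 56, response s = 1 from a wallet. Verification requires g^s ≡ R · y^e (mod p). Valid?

g^s mod p:
5^1 mod 83 = 5
R · y^e mod p:
30^56 mod 83 = 11
55·11 = 605 ≡ 24 (mod 83)
5 ≠ 24; the check fails.

no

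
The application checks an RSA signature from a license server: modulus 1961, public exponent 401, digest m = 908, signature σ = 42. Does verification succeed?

σ^2 ≡ 42^2 = 1764
σ^4 ≡ 1764^2 = 3111696 ≡ 1550
σ^8 ≡ 1550^2 = 2402500 ≡ 275
σ^16 ≡ 275^2 = 75625 ≡ 1107
σ^32 ≡ 1107^2 = 1225449 ≡ 1785
σ^64 ≡ 1785^2 = 3186225 ≡ 1561
σ^128 ≡ 1561^2 = 2436721 ≡ 1159
σ^256 ≡ 1159^2 = 1343281 ≡ 1957
401 = 256 + 128 + 16 + 1, so σ^401 ≡ 1957·1159·1107·42 ≡ 1053 (mod 1961)
The recovered value 1053 does not match the digest 908.

fails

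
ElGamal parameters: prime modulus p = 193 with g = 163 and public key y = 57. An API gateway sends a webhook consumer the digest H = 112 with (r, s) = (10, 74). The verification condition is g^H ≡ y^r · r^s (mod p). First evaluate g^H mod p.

163^2 = 26569 ≡ 128
163^4 ≡ 128^2 = 16384 ≡ 172
163^8 ≡ 172^2 = 29584 ≡ 55
163^16 ≡ 55^2 = 3025 ≡ 130
163^32 ≡ 130^2 = 16900 ≡ 109
163^64 ≡ 109^2 = 11881 ≡ 108
112 = 64 + 32 + 16, so 163^112 ≡ 108·109·130 ≡ 63 (mod 193)

63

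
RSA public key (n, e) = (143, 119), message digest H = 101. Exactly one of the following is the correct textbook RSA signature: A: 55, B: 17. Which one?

Candidate A: Squares mod 143: 55^1≡55, 55^2≡22, 55^4≡55, 55^8≡22, 55^16≡55, 55^32≡22, 55^64≡55; 119 = 64 + 32 + 16 + 4 + 2 + 1, so 55^119 ≡ 55·22·55·55·22·55 ≡ 22 (mod 143)
Candidate B: Squares mod 143: 17^1≡17, 17^2≡3, 17^4≡9, 17^8≡81, 17^16≡126, 17^32≡3, 17^64≡9; 119 = 64 + 32 + 16 + 4 + 2 + 1, so 17^119 ≡ 9·3·126·9·3·17 ≡ 101 (mod 143)
  → matches H = 101

B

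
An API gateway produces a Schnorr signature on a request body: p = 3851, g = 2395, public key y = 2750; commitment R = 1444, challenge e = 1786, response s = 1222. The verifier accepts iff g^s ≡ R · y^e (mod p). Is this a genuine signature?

genuine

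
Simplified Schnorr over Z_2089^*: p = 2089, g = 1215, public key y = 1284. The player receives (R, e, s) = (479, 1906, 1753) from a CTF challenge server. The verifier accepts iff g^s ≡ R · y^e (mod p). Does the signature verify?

g^s mod p:
Squares mod 2089: 1215^1≡1215, 1215^2≡1391, 1215^4≡467, 1215^8≡833, 1215^16≡341, 1215^32≡1386, 1215^64≡1205, 1215^128≡170, 1215^256≡1743, 1215^512≡643, 1215^1024≡1916
1753 = 1024 + 512 + 128 + 64 + 16 + 8 + 1, so 1215^1753 ≡ 1916·643·170·1205·341·833·1215 ≡ 1670 (mod 2089)
R · y^e mod p:
Squares mod 2089: 1284^1≡1284, 1284^2≡435, 1284^4≡1215, 1284^8≡1391, 1284^16≡467, 1284^32≡833, 1284^64≡341, 1284^128≡1386, 1284^256≡1205, 1284^512≡170, 1284^1024≡1743
1906 = 1024 + 512 + 256 + 64 + 32 + 16 + 2, so 1284^1906 ≡ 1743·170·1205·341·833·467·435 ≡ 835 (mod 2089)
479·835 = 399965 ≡ 966 (mod 2089)
1670 ≠ 966; the check fails.

does not verify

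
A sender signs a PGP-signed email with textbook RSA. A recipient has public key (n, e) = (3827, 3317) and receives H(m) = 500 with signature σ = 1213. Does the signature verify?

Squares mod 3827: σ^1≡1213, σ^2≡1801, σ^4≡2132, σ^8≡2775, σ^16≡701, σ^32≡1545, σ^64≡2804, σ^128≡1758, σ^256≡2175, σ^512≡453, σ^1024≡2378, σ^2048≡2405
3317 = 2048 + 1024 + 128 + 64 + 32 + 16 + 4 + 1, so σ^3317 ≡ 2405·2378·1758·2804·1545·701·2132·1213 ≡ 3464 (mod 3827)
The recovered value 3464 does not match the digest 500.

does not verify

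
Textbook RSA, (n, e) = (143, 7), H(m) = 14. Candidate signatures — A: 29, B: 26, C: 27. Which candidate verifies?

C

Candidate A: Squares mod 143: 29^1≡29, 29^2≡126, 29^4≡3; 7 = 4 + 2 + 1, so 29^7 ≡ 3·126·29 ≡ 94 (mod 143)
Candidate B: Squares mod 143: 26^1≡26, 26^2≡104, 26^4≡91; 7 = 4 + 2 + 1, so 26^7 ≡ 91·104·26 ≡ 104 (mod 143)
Candidate C: Squares mod 143: 27^1≡27, 27^2≡14, 27^4≡53; 7 = 4 + 2 + 1, so 27^7 ≡ 53·14·27 ≡ 14 (mod 143)
  → matches H(m) = 14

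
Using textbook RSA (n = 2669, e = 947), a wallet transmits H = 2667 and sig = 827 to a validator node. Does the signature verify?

does not verify

sig^2 ≡ 827^2 = 683929 ≡ 665
sig^4 ≡ 665^2 = 442225 ≡ 1840
sig^8 ≡ 1840^2 = 3385600 ≡ 1308
sig^16 ≡ 1308^2 = 1710864 ≡ 35
sig^32 ≡ 35^2 = 1225
sig^64 ≡ 1225^2 = 1500625 ≡ 647
sig^128 ≡ 647^2 = 418609 ≡ 2245
sig^256 ≡ 2245^2 = 5040025 ≡ 953
sig^512 ≡ 953^2 = 908209 ≡ 749
947 = 512 + 256 + 128 + 32 + 16 + 2 + 1, so sig^947 ≡ 749·953·2245·1225·35·665·827 ≡ 1994 (mod 2669)
The recovered value 1994 does not match the digest 2667.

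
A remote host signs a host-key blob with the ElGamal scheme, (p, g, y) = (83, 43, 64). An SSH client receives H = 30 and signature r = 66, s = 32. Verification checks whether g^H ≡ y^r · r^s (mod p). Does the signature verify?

does not verify

Left side g^H mod p:
43^2 = 1849 ≡ 23
43^4 ≡ 23^2 = 529 ≡ 31
43^8 ≡ 31^2 = 961 ≡ 48
43^16 ≡ 48^2 = 2304 ≡ 63
30 = 16 + 8 + 4 + 2, so 43^30 ≡ 63·48·31·23 ≡ 21 (mod 83)
Right side y^r · r^s mod p:
64^2 = 4096 ≡ 29
64^4 ≡ 29^2 = 841 ≡ 11
64^8 ≡ 11^2 = 121 ≡ 38
64^16 ≡ 38^2 = 1444 ≡ 33
64^32 ≡ 33^2 = 1089 ≡ 10
64^64 ≡ 10^2 = 100 ≡ 17
66 = 64 + 2, so 64^66 ≡ 17·29 ≡ 78 (mod 83)
66^2 = 4356 ≡ 40
66^4 ≡ 40^2 = 1600 ≡ 23
66^8 ≡ 23^2 = 529 ≡ 31
66^16 ≡ 31^2 = 961 ≡ 48
66^32 ≡ 48^2 = 2304 ≡ 63
78·63 = 4914 ≡ 17 (mod 83)
21 ≠ 17, so verification fails.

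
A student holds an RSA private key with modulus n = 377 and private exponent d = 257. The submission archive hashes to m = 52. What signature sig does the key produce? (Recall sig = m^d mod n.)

286

Squares mod 377: m^1≡52, m^2≡65, m^4≡78, m^8≡52, m^16≡65, m^32≡78, m^64≡52, m^128≡65, m^256≡78
257 = 256 + 1, so m^257 ≡ 78·52 ≡ 286 (mod 377)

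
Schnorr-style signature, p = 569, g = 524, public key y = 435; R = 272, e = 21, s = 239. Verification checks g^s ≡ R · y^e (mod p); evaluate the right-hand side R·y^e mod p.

562

Squares mod 569: 435^1≡435, 435^2≡317, 435^4≡345, 435^8≡104, 435^16≡5
21 = 16 + 4 + 1, so 435^21 ≡ 5·345·435 ≡ 433 (mod 569)
R · y^e ≡ 272·433 = 117776 ≡ 562 (mod 569)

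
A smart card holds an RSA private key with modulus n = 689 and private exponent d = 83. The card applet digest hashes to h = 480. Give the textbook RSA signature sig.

181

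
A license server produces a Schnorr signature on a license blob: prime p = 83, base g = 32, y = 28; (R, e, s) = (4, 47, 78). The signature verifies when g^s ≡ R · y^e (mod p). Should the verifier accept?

accept

g^s mod p:
32^2 = 1024 ≡ 28
32^4 ≡ 28^2 = 784 ≡ 37
32^8 ≡ 37^2 = 1369 ≡ 41
32^16 ≡ 41^2 = 1681 ≡ 21
32^32 ≡ 21^2 = 441 ≡ 26
32^64 ≡ 26^2 = 676 ≡ 12
78 = 64 + 8 + 4 + 2, so 32^78 ≡ 12·41·37·28 ≡ 9 (mod 83)
R · y^e mod p:
28^2 = 784 ≡ 37
28^4 ≡ 37^2 = 1369 ≡ 41
28^8 ≡ 41^2 = 1681 ≡ 21
28^16 ≡ 21^2 = 441 ≡ 26
28^32 ≡ 26^2 = 676 ≡ 12
47 = 32 + 8 + 4 + 2 + 1, so 28^47 ≡ 12·21·41·37·28 ≡ 23 (mod 83)
4·23 = 92 ≡ 9 (mod 83)
9 ≡ 9 (mod 83); signature holds.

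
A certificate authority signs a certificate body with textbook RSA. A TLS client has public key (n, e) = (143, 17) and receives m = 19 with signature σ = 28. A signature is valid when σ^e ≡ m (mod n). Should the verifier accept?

accept

σ^2 ≡ 28^2 = 784 ≡ 69
σ^4 ≡ 69^2 = 4761 ≡ 42
σ^8 ≡ 42^2 = 1764 ≡ 48
σ^16 ≡ 48^2 = 2304 ≡ 16
17 = 16 + 1, so σ^17 ≡ 16·28 ≡ 19 (mod 143)
Since 19 equals the digest 19, verification succeeds.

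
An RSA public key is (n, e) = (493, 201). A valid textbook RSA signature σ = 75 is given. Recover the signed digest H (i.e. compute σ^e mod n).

452

σ^2 ≡ 75^2 = 5625 ≡ 202
σ^4 ≡ 202^2 = 40804 ≡ 378
σ^8 ≡ 378^2 = 142884 ≡ 407
σ^16 ≡ 407^2 = 165649 ≡ 1
σ^32 ≡ 1^2 = 1
σ^64 ≡ 1^2 = 1
σ^128 ≡ 1^2 = 1
201 = 128 + 64 + 8 + 1, so σ^201 ≡ 1·1·407·75 ≡ 452 (mod 493)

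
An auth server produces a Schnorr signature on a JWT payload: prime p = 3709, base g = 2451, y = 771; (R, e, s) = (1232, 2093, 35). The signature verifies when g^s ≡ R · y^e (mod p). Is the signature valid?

g^s mod p:
2451^35 mod 3709 = 3535
R · y^e mod p:
771^2093 mod 3709 = 2384
1232·2384 = 2937088 ≡ 3269 (mod 3709)
3535 ≠ 3269; the check fails.

invalid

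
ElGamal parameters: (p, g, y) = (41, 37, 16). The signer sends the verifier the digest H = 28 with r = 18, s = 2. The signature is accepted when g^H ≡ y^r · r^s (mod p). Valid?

Left side g^H mod p:
37^2 = 1369 ≡ 16
37^4 ≡ 16^2 = 256 ≡ 10
37^8 ≡ 10^2 = 100 ≡ 18
37^16 ≡ 18^2 = 324 ≡ 37
28 = 16 + 8 + 4, so 37^28 ≡ 37·18·10 ≡ 18 (mod 41)
Right side y^r · r^s mod p:
16^2 = 256 ≡ 10
16^4 ≡ 10^2 = 100 ≡ 18
16^8 ≡ 18^2 = 324 ≡ 37
16^16 ≡ 37^2 = 1369 ≡ 16
18 = 16 + 2, so 16^18 ≡ 16·10 ≡ 37 (mod 41)
18^2 = 324 ≡ 37
37·37 = 1369 ≡ 16 (mod 41)
18 ≠ 16, so verification fails.

no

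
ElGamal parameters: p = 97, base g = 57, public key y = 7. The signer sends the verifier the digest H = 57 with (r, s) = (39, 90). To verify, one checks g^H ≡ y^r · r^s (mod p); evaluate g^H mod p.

Squares mod 97: 57^1≡57, 57^2≡48, 57^4≡73, 57^8≡91, 57^16≡36, 57^32≡35
57 = 32 + 16 + 8 + 1, so 57^57 ≡ 35·36·91·57 ≡ 51 (mod 97)

51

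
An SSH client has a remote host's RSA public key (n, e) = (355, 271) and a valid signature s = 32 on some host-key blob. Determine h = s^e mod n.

s^2 ≡ 32^2 = 1024 ≡ 314
s^4 ≡ 314^2 = 98596 ≡ 261
s^8 ≡ 261^2 = 68121 ≡ 316
s^16 ≡ 316^2 = 99856 ≡ 101
s^32 ≡ 101^2 = 10201 ≡ 261
s^64 ≡ 261^2 = 68121 ≡ 316
s^128 ≡ 316^2 = 99856 ≡ 101
s^256 ≡ 101^2 = 10201 ≡ 261
271 = 256 + 8 + 4 + 2 + 1, so s^271 ≡ 261·316·261·314·32 ≡ 258 (mod 355)

258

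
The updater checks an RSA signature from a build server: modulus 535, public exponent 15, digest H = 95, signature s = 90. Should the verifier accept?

Squares mod 535: s^1≡90, s^2≡75, s^4≡275, s^8≡190
15 = 8 + 4 + 2 + 1, so s^15 ≡ 190·275·75·90 ≡ 520 (mod 535)
s^15 mod 535 = 520, but H = 95.

reject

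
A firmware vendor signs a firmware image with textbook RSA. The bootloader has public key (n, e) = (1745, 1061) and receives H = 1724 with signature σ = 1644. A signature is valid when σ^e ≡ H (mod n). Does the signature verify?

verifies

Squares mod 1745: σ^1≡1644, σ^2≡1476, σ^4≡816, σ^8≡1011, σ^16≡1296, σ^32≡926, σ^64≡681, σ^128≡1336, σ^256≡1506, σ^512≡1281, σ^1024≡661
1061 = 1024 + 32 + 4 + 1, so σ^1061 ≡ 661·926·816·1644 ≡ 1724 (mod 1745)
1724 = H, so the signature checks out.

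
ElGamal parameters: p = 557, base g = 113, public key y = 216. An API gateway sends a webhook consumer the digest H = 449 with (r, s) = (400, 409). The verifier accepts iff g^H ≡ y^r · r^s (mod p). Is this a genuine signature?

Left side g^H mod p:
113^2 = 12769 ≡ 515
113^4 ≡ 515^2 = 265225 ≡ 93
113^8 ≡ 93^2 = 8649 ≡ 294
113^16 ≡ 294^2 = 86436 ≡ 101
113^32 ≡ 101^2 = 10201 ≡ 175
113^64 ≡ 175^2 = 30625 ≡ 547
113^128 ≡ 547^2 = 299209 ≡ 100
113^256 ≡ 100^2 = 10000 ≡ 531
449 = 256 + 128 + 64 + 1, so 113^449 ≡ 531·100·547·113 ≡ 382 (mod 557)
Right side y^r · r^s mod p:
216^2 = 46656 ≡ 425
216^4 ≡ 425^2 = 180625 ≡ 157
216^8 ≡ 157^2 = 24649 ≡ 141
216^16 ≡ 141^2 = 19881 ≡ 386
216^32 ≡ 386^2 = 148996 ≡ 277
216^64 ≡ 277^2 = 76729 ≡ 420
216^128 ≡ 420^2 = 176400 ≡ 388
216^256 ≡ 388^2 = 150544 ≡ 154
400 = 256 + 128 + 16, so 216^400 ≡ 154·388·386 ≡ 16 (mod 557)
400^2 = 160000 ≡ 141
400^4 ≡ 141^2 = 19881 ≡ 386
400^8 ≡ 386^2 = 148996 ≡ 277
400^16 ≡ 277^2 = 76729 ≡ 420
400^32 ≡ 420^2 = 176400 ≡ 388
400^64 ≡ 388^2 = 150544 ≡ 154
400^128 ≡ 154^2 = 23716 ≡ 322
400^256 ≡ 322^2 = 103684 ≡ 82
409 = 256 + 128 + 16 + 8 + 1, so 400^409 ≡ 82·322·420·277·400 ≡ 372 (mod 557)
16·372 = 5952 ≡ 382 (mod 557)
382 ≡ 382 (mod 557), so the signature is genuine.

genuine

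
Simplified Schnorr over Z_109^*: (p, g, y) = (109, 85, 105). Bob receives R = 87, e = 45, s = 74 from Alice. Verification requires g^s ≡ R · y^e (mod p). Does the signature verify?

g^s mod p:
Squares mod 109: 85^1≡85, 85^2≡31, 85^4≡89, 85^8≡73, 85^16≡97, 85^32≡35, 85^64≡26
74 = 64 + 8 + 2, so 85^74 ≡ 26·73·31 ≡ 87 (mod 109)
R · y^e mod p:
Squares mod 109: 105^1≡105, 105^2≡16, 105^4≡38, 105^8≡27, 105^16≡75, 105^32≡66
45 = 32 + 8 + 4 + 1, so 105^45 ≡ 66·27·38·105 ≡ 1 (mod 109)
87·1 = 87 ≡ 87 (mod 109)
87 ≡ 87 (mod 109); signature holds.

verifies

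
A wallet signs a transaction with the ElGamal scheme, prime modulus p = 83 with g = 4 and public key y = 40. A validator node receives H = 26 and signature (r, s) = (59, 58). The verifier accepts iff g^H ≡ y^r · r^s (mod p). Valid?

Left side g^H mod p:
4^2 = 16
4^4 ≡ 16^2 = 256 ≡ 7
4^8 ≡ 7^2 = 49
4^16 ≡ 49^2 = 2401 ≡ 77
26 = 16 + 8 + 2, so 4^26 ≡ 77·49·16 ≡ 27 (mod 83)
Right side y^r · r^s mod p:
40^2 = 1600 ≡ 23
40^4 ≡ 23^2 = 529 ≡ 31
40^8 ≡ 31^2 = 961 ≡ 48
40^16 ≡ 48^2 = 2304 ≡ 63
40^32 ≡ 63^2 = 3969 ≡ 68
59 = 32 + 16 + 8 + 2 + 1, so 40^59 ≡ 68·63·48·23·40 ≡ 38 (mod 83)
59^2 = 3481 ≡ 78
59^4 ≡ 78^2 = 6084 ≡ 25
59^8 ≡ 25^2 = 625 ≡ 44
59^16 ≡ 44^2 = 1936 ≡ 27
59^32 ≡ 27^2 = 729 ≡ 65
58 = 32 + 16 + 8 + 2, so 59^58 ≡ 65·27·44·78 ≡ 16 (mod 83)
38·16 = 608 ≡ 27 (mod 83)
27 ≡ 27 (mod 83), so the signature is genuine.

yes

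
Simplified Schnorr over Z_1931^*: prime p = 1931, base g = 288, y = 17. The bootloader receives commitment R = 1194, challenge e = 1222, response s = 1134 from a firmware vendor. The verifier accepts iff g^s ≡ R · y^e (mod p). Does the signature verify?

g^s mod p:
Squares mod 1931: 288^1≡288, 288^2≡1842, 288^4≡197, 288^8≡189, 288^16≡963, 288^32≡489, 288^64≡1608, 288^128≡55, 288^256≡1094, 288^512≡1547, 288^1024≡700
1134 = 1024 + 64 + 32 + 8 + 4 + 2, so 288^1134 ≡ 700·1608·489·189·197·1842 ≡ 390 (mod 1931)
R · y^e mod p:
Squares mod 1931: 17^1≡17, 17^2≡289, 17^4≡488, 17^8≡631, 17^16≡375, 17^32≡1593, 17^64≡315, 17^128≡744, 17^256≡1270, 17^512≡515, 17^1024≡678
1222 = 1024 + 128 + 64 + 4 + 2, so 17^1222 ≡ 678·744·315·488·289 ≡ 1582 (mod 1931)
1194·1582 = 1888908 ≡ 390 (mod 1931)
390 ≡ 390 (mod 1931); signature holds.

verifies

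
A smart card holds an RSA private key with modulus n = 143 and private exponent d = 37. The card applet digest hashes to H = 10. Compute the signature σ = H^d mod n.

10

Squares mod 143: H^1≡10, H^2≡100, H^4≡133, H^8≡100, H^16≡133, H^32≡100
37 = 32 + 4 + 1, so H^37 ≡ 100·133·10 ≡ 10 (mod 143)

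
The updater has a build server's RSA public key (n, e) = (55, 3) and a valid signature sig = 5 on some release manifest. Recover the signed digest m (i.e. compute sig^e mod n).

15

Squares mod 55: sig^1≡5, sig^2≡25
3 = 2 + 1, so sig^3 ≡ 25·5 ≡ 15 (mod 55)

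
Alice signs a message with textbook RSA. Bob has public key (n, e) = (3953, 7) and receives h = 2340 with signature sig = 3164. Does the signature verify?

verifies

sig^2 ≡ 3164^2 = 10010896 ≡ 1900
sig^4 ≡ 1900^2 = 3610000 ≡ 911
7 = 4 + 2 + 1, so sig^7 ≡ 911·1900·3164 ≡ 2340 (mod 3953)
sig^7 mod 3953 = 2340 matches h.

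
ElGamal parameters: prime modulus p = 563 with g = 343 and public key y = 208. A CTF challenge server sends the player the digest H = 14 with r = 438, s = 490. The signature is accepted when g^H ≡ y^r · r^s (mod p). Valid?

Left side g^H mod p:
343^2 = 117649 ≡ 545
343^4 ≡ 545^2 = 297025 ≡ 324
343^8 ≡ 324^2 = 104976 ≡ 258
14 = 8 + 4 + 2, so 343^14 ≡ 258·324·545 ≡ 243 (mod 563)
Right side y^r · r^s mod p:
208^2 = 43264 ≡ 476
208^4 ≡ 476^2 = 226576 ≡ 250
208^8 ≡ 250^2 = 62500 ≡ 7
208^16 ≡ 7^2 = 49
208^32 ≡ 49^2 = 2401 ≡ 149
208^64 ≡ 149^2 = 22201 ≡ 244
208^128 ≡ 244^2 = 59536 ≡ 421
208^256 ≡ 421^2 = 177241 ≡ 459
438 = 256 + 128 + 32 + 16 + 4 + 2, so 208^438 ≡ 459·421·149·49·250·476 ≡ 363 (mod 563)
438^2 = 191844 ≡ 424
438^4 ≡ 424^2 = 179776 ≡ 179
438^8 ≡ 179^2 = 32041 ≡ 513
438^16 ≡ 513^2 = 263169 ≡ 248
438^32 ≡ 248^2 = 61504 ≡ 137
438^64 ≡ 137^2 = 18769 ≡ 190
438^128 ≡ 190^2 = 36100 ≡ 68
438^256 ≡ 68^2 = 4624 ≡ 120
490 = 256 + 128 + 64 + 32 + 8 + 2, so 438^490 ≡ 120·68·190·137·513·424 ≡ 452 (mod 563)
363·452 = 164076 ≡ 243 (mod 563)
243 ≡ 243 (mod 563), so the signature is genuine.

yes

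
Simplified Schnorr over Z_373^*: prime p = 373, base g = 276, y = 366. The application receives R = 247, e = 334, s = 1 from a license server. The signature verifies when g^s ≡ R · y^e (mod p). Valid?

g^s mod p:
276^1 mod 373 = 276
R · y^e mod p:
366^2 = 133956 ≡ 49
366^4 ≡ 49^2 = 2401 ≡ 163
366^8 ≡ 163^2 = 26569 ≡ 86
366^16 ≡ 86^2 = 7396 ≡ 309
366^32 ≡ 309^2 = 95481 ≡ 366
366^64 ≡ 366^2 = 133956 ≡ 49
366^128 ≡ 49^2 = 2401 ≡ 163
366^256 ≡ 163^2 = 26569 ≡ 86
334 = 256 + 64 + 8 + 4 + 2, so 366^334 ≡ 86·49·86·163·49 ≡ 91 (mod 373)
247·91 = 22477 ≡ 97 (mod 373)
276 ≠ 97; the check fails.

no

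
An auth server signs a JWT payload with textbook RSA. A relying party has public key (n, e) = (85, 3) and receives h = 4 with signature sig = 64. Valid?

yes

sig^2 ≡ 64^2 = 4096 ≡ 16
3 = 2 + 1, so sig^3 ≡ 16·64 ≡ 4 (mod 85)
Since 4 equals the digest 4, verification succeeds.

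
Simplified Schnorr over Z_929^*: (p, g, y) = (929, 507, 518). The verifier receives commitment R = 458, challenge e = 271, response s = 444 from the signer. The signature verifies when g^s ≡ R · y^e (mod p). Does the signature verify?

g^s mod p:
507^2 = 257049 ≡ 645
507^4 ≡ 645^2 = 416025 ≡ 762
507^8 ≡ 762^2 = 580644 ≡ 19
507^16 ≡ 19^2 = 361
507^32 ≡ 361^2 = 130321 ≡ 261
507^64 ≡ 261^2 = 68121 ≡ 304
507^128 ≡ 304^2 = 92416 ≡ 445
507^256 ≡ 445^2 = 198025 ≡ 148
444 = 256 + 128 + 32 + 16 + 8 + 4, so 507^444 ≡ 148·445·261·361·19·762 ≡ 692 (mod 929)
R · y^e mod p:
518^2 = 268324 ≡ 772
518^4 ≡ 772^2 = 595984 ≡ 495
518^8 ≡ 495^2 = 245025 ≡ 698
518^16 ≡ 698^2 = 487204 ≡ 408
518^32 ≡ 408^2 = 166464 ≡ 173
518^64 ≡ 173^2 = 29929 ≡ 201
518^128 ≡ 201^2 = 40401 ≡ 454
518^256 ≡ 454^2 = 206116 ≡ 807
271 = 256 + 8 + 4 + 2 + 1, so 518^271 ≡ 807·698·495·772·518 ≡ 589 (mod 929)
458·589 = 269762 ≡ 352 (mod 929)
692 ≠ 352; the check fails.

does not verify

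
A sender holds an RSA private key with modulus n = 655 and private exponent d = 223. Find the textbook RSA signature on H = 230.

500

H^2 ≡ 230^2 = 52900 ≡ 500
H^4 ≡ 500^2 = 250000 ≡ 445
H^8 ≡ 445^2 = 198025 ≡ 215
H^16 ≡ 215^2 = 46225 ≡ 375
H^32 ≡ 375^2 = 140625 ≡ 455
H^64 ≡ 455^2 = 207025 ≡ 45
H^128 ≡ 45^2 = 2025 ≡ 60
223 = 128 + 64 + 16 + 8 + 4 + 2 + 1, so H^223 ≡ 60·45·375·215·445·500·230 ≡ 500 (mod 655)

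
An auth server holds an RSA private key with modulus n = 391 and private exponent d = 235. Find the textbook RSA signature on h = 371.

265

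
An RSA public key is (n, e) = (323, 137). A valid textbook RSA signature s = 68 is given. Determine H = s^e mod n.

102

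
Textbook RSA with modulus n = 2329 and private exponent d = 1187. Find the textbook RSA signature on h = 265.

1068

h^1187 mod 2329 = 1068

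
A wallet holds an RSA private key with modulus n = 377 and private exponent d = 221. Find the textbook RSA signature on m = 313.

m^2 ≡ 313^2 = 97969 ≡ 326
m^4 ≡ 326^2 = 106276 ≡ 339
m^8 ≡ 339^2 = 114921 ≡ 313
m^16 ≡ 313^2 = 97969 ≡ 326
m^32 ≡ 326^2 = 106276 ≡ 339
m^64 ≡ 339^2 = 114921 ≡ 313
m^128 ≡ 313^2 = 97969 ≡ 326
221 = 128 + 64 + 16 + 8 + 4 + 1, so m^221 ≡ 326·313·326·313·339·313 ≡ 339 (mod 377)

339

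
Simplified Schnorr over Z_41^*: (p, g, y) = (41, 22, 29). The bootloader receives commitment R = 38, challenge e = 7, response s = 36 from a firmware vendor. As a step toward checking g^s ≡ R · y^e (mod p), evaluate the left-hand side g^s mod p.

25

Squares mod 41: 22^1≡22, 22^2≡33, 22^4≡23, 22^8≡37, 22^16≡16, 22^32≡10
36 = 32 + 4, so 22^36 ≡ 10·23 ≡ 25 (mod 41)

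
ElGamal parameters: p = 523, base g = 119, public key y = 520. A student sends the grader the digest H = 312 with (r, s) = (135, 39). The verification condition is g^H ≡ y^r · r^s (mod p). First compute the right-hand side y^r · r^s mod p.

520^135 mod 523 = 387
135^39 mod 523 = 284
y^r · r^s ≡ 387·284 = 109908 ≡ 78 (mod 523)

78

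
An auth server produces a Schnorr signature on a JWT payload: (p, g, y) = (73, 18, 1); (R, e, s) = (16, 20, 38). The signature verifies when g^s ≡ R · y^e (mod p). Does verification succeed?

fails

g^s mod p:
Squares mod 73: 18^1≡18, 18^2≡32, 18^4≡2, 18^8≡4, 18^16≡16, 18^32≡37
38 = 32 + 4 + 2, so 18^38 ≡ 37·2·32 ≡ 32 (mod 73)
R · y^e mod p:
Squares mod 73: 1^1≡1, 1^2≡1, 1^4≡1, 1^8≡1, 1^16≡1
20 = 16 + 4, so 1^20 ≡ 1·1 ≡ 1 (mod 73)
16·1 = 16 ≡ 16 (mod 73)
32 ≠ 16; the check fails.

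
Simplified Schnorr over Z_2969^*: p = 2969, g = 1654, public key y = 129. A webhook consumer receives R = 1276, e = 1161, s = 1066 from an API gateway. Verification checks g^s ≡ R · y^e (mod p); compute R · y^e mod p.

682

129^2 = 16641 ≡ 1796
129^4 ≡ 1796^2 = 3225616 ≡ 1282
129^8 ≡ 1282^2 = 1643524 ≡ 1667
129^16 ≡ 1667^2 = 2778889 ≡ 2874
129^32 ≡ 2874^2 = 8259876 ≡ 118
129^64 ≡ 118^2 = 13924 ≡ 2048
129^128 ≡ 2048^2 = 4194304 ≡ 2076
129^256 ≡ 2076^2 = 4309776 ≡ 1757
129^512 ≡ 1757^2 = 3087049 ≡ 2258
129^1024 ≡ 2258^2 = 5098564 ≡ 791
1161 = 1024 + 128 + 8 + 1, so 129^1161 ≡ 791·2076·1667·129 ≡ 666 (mod 2969)
R · y^e ≡ 1276·666 = 849816 ≡ 682 (mod 2969)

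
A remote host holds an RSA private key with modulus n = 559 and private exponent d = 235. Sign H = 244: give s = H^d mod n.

H^2 ≡ 244^2 = 59536 ≡ 282
H^4 ≡ 282^2 = 79524 ≡ 146
H^8 ≡ 146^2 = 21316 ≡ 74
H^16 ≡ 74^2 = 5476 ≡ 445
H^32 ≡ 445^2 = 198025 ≡ 139
H^64 ≡ 139^2 = 19321 ≡ 315
H^128 ≡ 315^2 = 99225 ≡ 282
235 = 128 + 64 + 32 + 8 + 2 + 1, so H^235 ≡ 282·315·139·74·282·244 ≡ 413 (mod 559)

413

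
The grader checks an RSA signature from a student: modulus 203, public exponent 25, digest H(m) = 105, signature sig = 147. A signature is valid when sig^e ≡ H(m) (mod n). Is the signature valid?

sig^25 mod 203 = 98
sig^25 mod 203 = 98, but H(m) = 105.

invalid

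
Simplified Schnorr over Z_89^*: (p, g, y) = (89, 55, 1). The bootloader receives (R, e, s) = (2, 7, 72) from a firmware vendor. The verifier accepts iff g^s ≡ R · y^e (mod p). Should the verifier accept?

reject

g^s mod p:
55^72 mod 89 = 1
R · y^e mod p:
1^7 mod 89 = 1
2·1 = 2 ≡ 2 (mod 89)
1 ≠ 2; the check fails.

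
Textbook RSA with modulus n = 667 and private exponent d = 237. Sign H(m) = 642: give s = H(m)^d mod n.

51

(H(m))^237 mod 667 = 51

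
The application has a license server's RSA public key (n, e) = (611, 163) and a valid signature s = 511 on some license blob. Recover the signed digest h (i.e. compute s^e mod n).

Squares mod 611: s^1≡511, s^2≡224, s^4≡74, s^8≡588, s^16≡529, s^32≡3, s^64≡9, s^128≡81
163 = 128 + 32 + 2 + 1, so s^163 ≡ 81·3·224·511 ≡ 199 (mod 611)

199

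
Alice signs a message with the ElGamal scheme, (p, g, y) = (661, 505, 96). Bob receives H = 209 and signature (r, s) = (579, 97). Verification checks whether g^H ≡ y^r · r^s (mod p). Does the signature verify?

Left side g^H mod p:
Squares mod 661: 505^1≡505, 505^2≡540, 505^4≡99, 505^8≡547, 505^16≡437, 505^32≡601, 505^64≡295, 505^128≡434
209 = 128 + 64 + 16 + 1, so 505^209 ≡ 434·295·437·505 ≡ 309 (mod 661)
Right side y^r · r^s mod p:
Squares mod 661: 96^1≡96, 96^2≡623, 96^4≡122, 96^8≡342, 96^16≡628, 96^32≡428, 96^64≡87, 96^128≡298, 96^256≡230, 96^512≡20
579 = 512 + 64 + 2 + 1, so 96^579 ≡ 20·87·623·96 ≡ 63 (mod 661)
Squares mod 661: 579^1≡579, 579^2≡114, 579^4≡437, 579^8≡601, 579^16≡295, 579^32≡434, 579^64≡632
97 = 64 + 32 + 1, so 579^97 ≡ 632·434·579 ≡ 231 (mod 661)
63·231 = 14553 ≡ 11 (mod 661)
309 ≠ 11, so verification fails.

does not verify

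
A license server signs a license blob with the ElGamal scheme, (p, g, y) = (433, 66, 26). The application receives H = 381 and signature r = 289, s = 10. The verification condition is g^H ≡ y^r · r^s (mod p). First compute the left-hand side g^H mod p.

417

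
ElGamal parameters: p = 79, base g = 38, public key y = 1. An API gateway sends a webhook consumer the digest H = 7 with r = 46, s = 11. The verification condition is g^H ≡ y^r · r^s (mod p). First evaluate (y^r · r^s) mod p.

1^2 = 1
1^4 ≡ 1^2 = 1
1^8 ≡ 1^2 = 1
1^16 ≡ 1^2 = 1
1^32 ≡ 1^2 = 1
46 = 32 + 8 + 4 + 2, so 1^46 ≡ 1·1·1·1 ≡ 1 (mod 79)
46^2 = 2116 ≡ 62
46^4 ≡ 62^2 = 3844 ≡ 52
46^8 ≡ 52^2 = 2704 ≡ 18
11 = 8 + 2 + 1, so 46^11 ≡ 18·62·46 ≡ 65 (mod 79)
y^r · r^s ≡ 1·65 = 65 ≡ 65 (mod 79)

65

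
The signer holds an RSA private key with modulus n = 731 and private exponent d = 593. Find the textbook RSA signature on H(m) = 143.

109

(H(m))^2 ≡ 143^2 = 20449 ≡ 712
(H(m))^4 ≡ 712^2 = 506944 ≡ 361
(H(m))^8 ≡ 361^2 = 130321 ≡ 203
(H(m))^16 ≡ 203^2 = 41209 ≡ 273
(H(m))^32 ≡ 273^2 = 74529 ≡ 698
(H(m))^64 ≡ 698^2 = 487204 ≡ 358
(H(m))^128 ≡ 358^2 = 128164 ≡ 239
(H(m))^256 ≡ 239^2 = 57121 ≡ 103
(H(m))^512 ≡ 103^2 = 10609 ≡ 375
593 = 512 + 64 + 16 + 1, so (H(m))^593 ≡ 375·358·273·143 ≡ 109 (mod 731)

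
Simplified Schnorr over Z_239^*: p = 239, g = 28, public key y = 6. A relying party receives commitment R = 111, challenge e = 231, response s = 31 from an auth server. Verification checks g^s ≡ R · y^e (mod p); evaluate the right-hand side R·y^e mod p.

73

6^2 = 36
6^4 ≡ 36^2 = 1296 ≡ 101
6^8 ≡ 101^2 = 10201 ≡ 163
6^16 ≡ 163^2 = 26569 ≡ 40
6^32 ≡ 40^2 = 1600 ≡ 166
6^64 ≡ 166^2 = 27556 ≡ 71
6^128 ≡ 71^2 = 5041 ≡ 22
231 = 128 + 64 + 32 + 4 + 2 + 1, so 6^231 ≡ 22·71·166·101·36·6 ≡ 132 (mod 239)
R · y^e ≡ 111·132 = 14652 ≡ 73 (mod 239)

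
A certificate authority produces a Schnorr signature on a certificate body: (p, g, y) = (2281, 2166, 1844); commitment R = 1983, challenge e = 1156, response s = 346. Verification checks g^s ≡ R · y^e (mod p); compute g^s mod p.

Squares mod 2281: 2166^1≡2166, 2166^2≡1820, 2166^4≡388, 2166^8≡2279, 2166^16≡4, 2166^32≡16, 2166^64≡256, 2166^128≡1668, 2166^256≡1685
346 = 256 + 64 + 16 + 8 + 2, so 2166^346 ≡ 1685·256·4·2279·1820 ≡ 1883 (mod 2281)

1883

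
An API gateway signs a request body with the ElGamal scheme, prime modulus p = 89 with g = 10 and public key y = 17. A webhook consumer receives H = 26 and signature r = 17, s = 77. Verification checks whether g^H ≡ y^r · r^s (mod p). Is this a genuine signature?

Left side g^H mod p:
Squares mod 89: 10^1≡10, 10^2≡11, 10^4≡32, 10^8≡45, 10^16≡67
26 = 16 + 8 + 2, so 10^26 ≡ 67·45·11 ≡ 57 (mod 89)
Right side y^r · r^s mod p:
Squares mod 89: 17^1≡17, 17^2≡22, 17^4≡39, 17^8≡8, 17^16≡64
17 = 16 + 1, so 17^17 ≡ 64·17 ≡ 20 (mod 89)
Squares mod 89: 17^1≡17, 17^2≡22, 17^4≡39, 17^8≡8, 17^16≡64, 17^32≡2, 17^64≡4
77 = 64 + 8 + 4 + 1, so 17^77 ≡ 4·8·39·17 ≡ 34 (mod 89)
20·34 = 680 ≡ 57 (mod 89)
57 ≡ 57 (mod 89), so the signature is genuine.

genuine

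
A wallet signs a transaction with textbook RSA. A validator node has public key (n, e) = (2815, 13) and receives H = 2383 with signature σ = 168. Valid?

yes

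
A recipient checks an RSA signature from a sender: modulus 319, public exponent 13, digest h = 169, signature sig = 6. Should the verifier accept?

sig^2 ≡ 6^2 = 36
sig^4 ≡ 36^2 = 1296 ≡ 20
sig^8 ≡ 20^2 = 400 ≡ 81
13 = 8 + 4 + 1, so sig^13 ≡ 81·20·6 ≡ 150 (mod 319)
sig^13 mod 319 = 150, but h = 169.

reject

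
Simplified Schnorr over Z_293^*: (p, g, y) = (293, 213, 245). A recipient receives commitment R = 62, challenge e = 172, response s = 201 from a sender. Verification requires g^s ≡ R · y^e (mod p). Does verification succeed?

g^s mod p:
Squares mod 293: 213^1≡213, 213^2≡247, 213^4≡65, 213^8≡123, 213^16≡186, 213^32≡22, 213^64≡191, 213^128≡149
201 = 128 + 64 + 8 + 1, so 213^201 ≡ 149·191·123·213 ≡ 241 (mod 293)
R · y^e mod p:
Squares mod 293: 245^1≡245, 245^2≡253, 245^4≡135, 245^8≡59, 245^16≡258, 245^32≡53, 245^64≡172, 245^128≡284
172 = 128 + 32 + 8 + 4, so 245^172 ≡ 284·53·59·135 ≡ 26 (mod 293)
62·26 = 1612 ≡ 147 (mod 293)
241 ≠ 147; the check fails.

fails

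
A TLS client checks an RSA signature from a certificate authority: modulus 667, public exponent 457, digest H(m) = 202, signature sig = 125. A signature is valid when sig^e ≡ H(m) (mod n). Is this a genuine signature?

sig^2 ≡ 125^2 = 15625 ≡ 284
sig^4 ≡ 284^2 = 80656 ≡ 616
sig^8 ≡ 616^2 = 379456 ≡ 600
sig^16 ≡ 600^2 = 360000 ≡ 487
sig^32 ≡ 487^2 = 237169 ≡ 384
sig^64 ≡ 384^2 = 147456 ≡ 49
sig^128 ≡ 49^2 = 2401 ≡ 400
sig^256 ≡ 400^2 = 160000 ≡ 587
457 = 256 + 128 + 64 + 8 + 1, so sig^457 ≡ 587·400·49·600·125 ≡ 615 (mod 667)
The recovered value 615 does not match the digest 202.

forged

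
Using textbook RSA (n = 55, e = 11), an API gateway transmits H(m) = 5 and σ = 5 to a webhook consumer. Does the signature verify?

verifies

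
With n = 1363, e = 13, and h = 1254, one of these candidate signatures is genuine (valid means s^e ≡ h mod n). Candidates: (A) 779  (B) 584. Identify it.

A

Candidate A: Squares mod 1363: 779^1≡779, 779^2≡306, 779^4≡952, 779^8≡1272; 13 = 8 + 4 + 1, so 779^13 ≡ 1272·952·779 ≡ 1254 (mod 1363)
  → matches h = 1254
Candidate B: Squares mod 1363: 584^1≡584, 584^2≡306, 584^4≡952, 584^8≡1272; 13 = 8 + 4 + 1, so 584^13 ≡ 1272·952·584 ≡ 109 (mod 1363)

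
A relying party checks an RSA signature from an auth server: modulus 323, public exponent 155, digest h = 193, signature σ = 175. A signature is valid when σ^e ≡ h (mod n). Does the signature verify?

does not verify

Squares mod 323: σ^1≡175, σ^2≡263, σ^4≡47, σ^8≡271, σ^16≡120, σ^32≡188, σ^64≡137, σ^128≡35
155 = 128 + 16 + 8 + 2 + 1, so σ^155 ≡ 35·120·271·263·175 ≡ 130 (mod 323)
The recovered value 130 does not match the digest 193.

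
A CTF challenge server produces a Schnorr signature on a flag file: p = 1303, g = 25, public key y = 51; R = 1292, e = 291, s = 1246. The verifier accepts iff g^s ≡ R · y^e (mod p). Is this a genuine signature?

genuine

g^s mod p:
25^2 = 625
25^4 ≡ 625^2 = 390625 ≡ 1028
25^8 ≡ 1028^2 = 1056784 ≡ 51
25^16 ≡ 51^2 = 2601 ≡ 1298
25^32 ≡ 1298^2 = 1684804 ≡ 25
25^64 ≡ 25^2 = 625
25^128 ≡ 625^2 = 390625 ≡ 1028
25^256 ≡ 1028^2 = 1056784 ≡ 51
25^512 ≡ 51^2 = 2601 ≡ 1298
25^1024 ≡ 1298^2 = 1684804 ≡ 25
1246 = 1024 + 128 + 64 + 16 + 8 + 4 + 2, so 25^1246 ≡ 25·1028·625·1298·51·1028·625 ≡ 121 (mod 1303)
R · y^e mod p:
51^2 = 2601 ≡ 1298
51^4 ≡ 1298^2 = 1684804 ≡ 25
51^8 ≡ 25^2 = 625
51^16 ≡ 625^2 = 390625 ≡ 1028
51^32 ≡ 1028^2 = 1056784 ≡ 51
51^64 ≡ 51^2 = 2601 ≡ 1298
51^128 ≡ 1298^2 = 1684804 ≡ 25
51^256 ≡ 25^2 = 625
291 = 256 + 32 + 2 + 1, so 51^291 ≡ 625·51·1298·51 ≡ 1292 (mod 1303)
1292·1292 = 1669264 ≡ 121 (mod 1303)
121 ≡ 121 (mod 1303); signature holds.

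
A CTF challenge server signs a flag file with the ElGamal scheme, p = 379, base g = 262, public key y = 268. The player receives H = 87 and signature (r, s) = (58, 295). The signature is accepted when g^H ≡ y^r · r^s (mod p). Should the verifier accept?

accept

Left side g^H mod p:
262^2 = 68644 ≡ 45
262^4 ≡ 45^2 = 2025 ≡ 130
262^8 ≡ 130^2 = 16900 ≡ 224
262^16 ≡ 224^2 = 50176 ≡ 148
262^32 ≡ 148^2 = 21904 ≡ 301
262^64 ≡ 301^2 = 90601 ≡ 20
87 = 64 + 16 + 4 + 2 + 1, so 262^87 ≡ 20·148·130·45·262 ≡ 167 (mod 379)
Right side y^r · r^s mod p:
268^2 = 71824 ≡ 193
268^4 ≡ 193^2 = 37249 ≡ 107
268^8 ≡ 107^2 = 11449 ≡ 79
268^16 ≡ 79^2 = 6241 ≡ 177
268^32 ≡ 177^2 = 31329 ≡ 251
58 = 32 + 16 + 8 + 2, so 268^58 ≡ 251·177·79·193 ≡ 107 (mod 379)
58^2 = 3364 ≡ 332
58^4 ≡ 332^2 = 110224 ≡ 314
58^8 ≡ 314^2 = 98596 ≡ 56
58^16 ≡ 56^2 = 3136 ≡ 104
58^32 ≡ 104^2 = 10816 ≡ 204
58^64 ≡ 204^2 = 41616 ≡ 305
58^128 ≡ 305^2 = 93025 ≡ 170
58^256 ≡ 170^2 = 28900 ≡ 96
295 = 256 + 32 + 4 + 2 + 1, so 58^295 ≡ 96·204·314·332·58 ≡ 207 (mod 379)
107·207 = 22149 ≡ 167 (mod 379)
167 ≡ 167 (mod 379), so the signature is genuine.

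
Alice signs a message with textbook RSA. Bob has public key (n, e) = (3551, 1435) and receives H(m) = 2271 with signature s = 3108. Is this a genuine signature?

s^2 ≡ 3108^2 = 9659664 ≡ 944
s^4 ≡ 944^2 = 891136 ≡ 3386
s^8 ≡ 3386^2 = 11464996 ≡ 2368
s^16 ≡ 2368^2 = 5607424 ≡ 395
s^32 ≡ 395^2 = 156025 ≡ 3332
s^64 ≡ 3332^2 = 11102224 ≡ 1798
s^128 ≡ 1798^2 = 3232804 ≡ 1394
s^256 ≡ 1394^2 = 1943236 ≡ 839
s^512 ≡ 839^2 = 703921 ≡ 823
s^1024 ≡ 823^2 = 677329 ≡ 2639
1435 = 1024 + 256 + 128 + 16 + 8 + 2 + 1, so s^1435 ≡ 2639·839·1394·395·2368·944·3108 ≡ 2271 (mod 3551)
s^1435 mod 3551 = 2271 matches H(m).

genuine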